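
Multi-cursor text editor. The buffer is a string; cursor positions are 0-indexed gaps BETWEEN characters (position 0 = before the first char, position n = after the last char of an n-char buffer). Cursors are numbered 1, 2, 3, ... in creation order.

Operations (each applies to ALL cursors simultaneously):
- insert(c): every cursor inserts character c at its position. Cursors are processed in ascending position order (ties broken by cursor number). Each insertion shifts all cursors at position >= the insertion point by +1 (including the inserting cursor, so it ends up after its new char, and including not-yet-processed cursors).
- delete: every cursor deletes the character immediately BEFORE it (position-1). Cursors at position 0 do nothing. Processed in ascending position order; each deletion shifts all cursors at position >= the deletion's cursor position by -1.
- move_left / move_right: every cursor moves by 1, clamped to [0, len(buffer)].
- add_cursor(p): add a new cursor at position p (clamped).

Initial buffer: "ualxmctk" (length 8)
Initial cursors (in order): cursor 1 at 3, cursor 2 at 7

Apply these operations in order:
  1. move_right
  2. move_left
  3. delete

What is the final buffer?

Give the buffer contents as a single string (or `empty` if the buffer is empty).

Answer: uaxmck

Derivation:
After op 1 (move_right): buffer="ualxmctk" (len 8), cursors c1@4 c2@8, authorship ........
After op 2 (move_left): buffer="ualxmctk" (len 8), cursors c1@3 c2@7, authorship ........
After op 3 (delete): buffer="uaxmck" (len 6), cursors c1@2 c2@5, authorship ......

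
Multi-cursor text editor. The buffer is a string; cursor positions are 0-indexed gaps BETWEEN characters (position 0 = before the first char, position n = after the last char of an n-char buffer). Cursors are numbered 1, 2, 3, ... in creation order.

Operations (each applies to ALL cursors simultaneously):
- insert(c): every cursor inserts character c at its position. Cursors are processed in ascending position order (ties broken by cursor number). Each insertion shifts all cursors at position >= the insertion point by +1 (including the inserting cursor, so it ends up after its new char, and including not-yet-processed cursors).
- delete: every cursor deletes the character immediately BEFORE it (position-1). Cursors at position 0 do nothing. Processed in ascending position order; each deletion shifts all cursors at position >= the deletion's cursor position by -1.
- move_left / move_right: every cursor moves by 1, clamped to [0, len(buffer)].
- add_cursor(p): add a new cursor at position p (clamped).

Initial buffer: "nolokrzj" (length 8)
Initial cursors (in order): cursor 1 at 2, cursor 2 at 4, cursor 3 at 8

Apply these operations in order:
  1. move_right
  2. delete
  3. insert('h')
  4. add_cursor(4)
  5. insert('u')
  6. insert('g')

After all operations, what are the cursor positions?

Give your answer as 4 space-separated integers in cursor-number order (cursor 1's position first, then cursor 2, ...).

After op 1 (move_right): buffer="nolokrzj" (len 8), cursors c1@3 c2@5 c3@8, authorship ........
After op 2 (delete): buffer="noorz" (len 5), cursors c1@2 c2@3 c3@5, authorship .....
After op 3 (insert('h')): buffer="nohohrzh" (len 8), cursors c1@3 c2@5 c3@8, authorship ..1.2..3
After op 4 (add_cursor(4)): buffer="nohohrzh" (len 8), cursors c1@3 c4@4 c2@5 c3@8, authorship ..1.2..3
After op 5 (insert('u')): buffer="nohuouhurzhu" (len 12), cursors c1@4 c4@6 c2@8 c3@12, authorship ..11.422..33
After op 6 (insert('g')): buffer="nohugoughugrzhug" (len 16), cursors c1@5 c4@8 c2@11 c3@16, authorship ..111.44222..333

Answer: 5 11 16 8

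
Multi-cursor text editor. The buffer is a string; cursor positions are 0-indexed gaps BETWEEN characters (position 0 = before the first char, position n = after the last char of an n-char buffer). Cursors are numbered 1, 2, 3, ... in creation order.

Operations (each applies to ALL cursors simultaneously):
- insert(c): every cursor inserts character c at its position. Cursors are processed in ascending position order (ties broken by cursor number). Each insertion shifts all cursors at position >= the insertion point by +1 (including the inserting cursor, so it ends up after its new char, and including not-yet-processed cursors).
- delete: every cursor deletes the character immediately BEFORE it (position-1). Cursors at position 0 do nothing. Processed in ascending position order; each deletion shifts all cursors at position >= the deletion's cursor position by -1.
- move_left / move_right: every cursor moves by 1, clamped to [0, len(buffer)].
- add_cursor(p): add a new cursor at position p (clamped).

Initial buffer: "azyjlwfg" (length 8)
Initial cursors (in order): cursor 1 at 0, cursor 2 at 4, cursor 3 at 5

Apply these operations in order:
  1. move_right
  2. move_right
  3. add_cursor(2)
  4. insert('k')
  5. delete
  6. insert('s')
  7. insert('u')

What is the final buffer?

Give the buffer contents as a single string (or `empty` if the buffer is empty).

Answer: azssuuyjlwsufsug

Derivation:
After op 1 (move_right): buffer="azyjlwfg" (len 8), cursors c1@1 c2@5 c3@6, authorship ........
After op 2 (move_right): buffer="azyjlwfg" (len 8), cursors c1@2 c2@6 c3@7, authorship ........
After op 3 (add_cursor(2)): buffer="azyjlwfg" (len 8), cursors c1@2 c4@2 c2@6 c3@7, authorship ........
After op 4 (insert('k')): buffer="azkkyjlwkfkg" (len 12), cursors c1@4 c4@4 c2@9 c3@11, authorship ..14....2.3.
After op 5 (delete): buffer="azyjlwfg" (len 8), cursors c1@2 c4@2 c2@6 c3@7, authorship ........
After op 6 (insert('s')): buffer="azssyjlwsfsg" (len 12), cursors c1@4 c4@4 c2@9 c3@11, authorship ..14....2.3.
After op 7 (insert('u')): buffer="azssuuyjlwsufsug" (len 16), cursors c1@6 c4@6 c2@12 c3@15, authorship ..1414....22.33.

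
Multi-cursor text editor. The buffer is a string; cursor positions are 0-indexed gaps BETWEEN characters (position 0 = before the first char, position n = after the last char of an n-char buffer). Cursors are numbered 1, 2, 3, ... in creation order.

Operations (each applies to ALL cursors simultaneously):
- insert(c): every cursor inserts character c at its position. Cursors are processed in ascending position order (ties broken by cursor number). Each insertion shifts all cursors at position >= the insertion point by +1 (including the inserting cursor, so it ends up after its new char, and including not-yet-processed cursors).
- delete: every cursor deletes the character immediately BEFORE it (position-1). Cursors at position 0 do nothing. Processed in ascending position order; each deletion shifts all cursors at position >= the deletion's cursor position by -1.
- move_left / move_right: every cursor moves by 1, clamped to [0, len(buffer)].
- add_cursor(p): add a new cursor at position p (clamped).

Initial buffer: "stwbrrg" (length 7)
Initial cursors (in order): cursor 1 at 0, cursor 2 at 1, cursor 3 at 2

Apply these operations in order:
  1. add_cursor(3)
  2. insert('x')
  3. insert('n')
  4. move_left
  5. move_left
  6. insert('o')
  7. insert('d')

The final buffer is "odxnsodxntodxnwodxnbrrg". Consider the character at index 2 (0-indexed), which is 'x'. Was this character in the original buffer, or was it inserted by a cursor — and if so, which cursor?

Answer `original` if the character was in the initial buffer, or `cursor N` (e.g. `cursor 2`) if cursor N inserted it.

Answer: cursor 1

Derivation:
After op 1 (add_cursor(3)): buffer="stwbrrg" (len 7), cursors c1@0 c2@1 c3@2 c4@3, authorship .......
After op 2 (insert('x')): buffer="xsxtxwxbrrg" (len 11), cursors c1@1 c2@3 c3@5 c4@7, authorship 1.2.3.4....
After op 3 (insert('n')): buffer="xnsxntxnwxnbrrg" (len 15), cursors c1@2 c2@5 c3@8 c4@11, authorship 11.22.33.44....
After op 4 (move_left): buffer="xnsxntxnwxnbrrg" (len 15), cursors c1@1 c2@4 c3@7 c4@10, authorship 11.22.33.44....
After op 5 (move_left): buffer="xnsxntxnwxnbrrg" (len 15), cursors c1@0 c2@3 c3@6 c4@9, authorship 11.22.33.44....
After op 6 (insert('o')): buffer="oxnsoxntoxnwoxnbrrg" (len 19), cursors c1@1 c2@5 c3@9 c4@13, authorship 111.222.333.444....
After op 7 (insert('d')): buffer="odxnsodxntodxnwodxnbrrg" (len 23), cursors c1@2 c2@7 c3@12 c4@17, authorship 1111.2222.3333.4444....
Authorship (.=original, N=cursor N): 1 1 1 1 . 2 2 2 2 . 3 3 3 3 . 4 4 4 4 . . . .
Index 2: author = 1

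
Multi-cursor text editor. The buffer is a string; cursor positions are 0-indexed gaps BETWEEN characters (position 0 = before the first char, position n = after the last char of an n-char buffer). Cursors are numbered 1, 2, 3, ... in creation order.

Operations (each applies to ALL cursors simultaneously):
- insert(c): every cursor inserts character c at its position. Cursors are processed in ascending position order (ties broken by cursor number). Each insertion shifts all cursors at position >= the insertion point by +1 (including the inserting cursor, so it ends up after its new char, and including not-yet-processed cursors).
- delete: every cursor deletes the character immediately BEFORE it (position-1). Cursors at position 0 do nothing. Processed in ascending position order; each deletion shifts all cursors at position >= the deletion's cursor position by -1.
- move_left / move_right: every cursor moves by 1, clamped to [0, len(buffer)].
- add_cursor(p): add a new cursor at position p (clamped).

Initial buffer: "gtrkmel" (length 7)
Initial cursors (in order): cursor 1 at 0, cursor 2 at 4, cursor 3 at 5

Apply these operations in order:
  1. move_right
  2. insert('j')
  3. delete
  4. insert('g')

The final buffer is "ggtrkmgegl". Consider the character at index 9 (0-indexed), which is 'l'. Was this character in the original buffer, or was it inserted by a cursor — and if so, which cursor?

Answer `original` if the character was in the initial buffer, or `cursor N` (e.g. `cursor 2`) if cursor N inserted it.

Answer: original

Derivation:
After op 1 (move_right): buffer="gtrkmel" (len 7), cursors c1@1 c2@5 c3@6, authorship .......
After op 2 (insert('j')): buffer="gjtrkmjejl" (len 10), cursors c1@2 c2@7 c3@9, authorship .1....2.3.
After op 3 (delete): buffer="gtrkmel" (len 7), cursors c1@1 c2@5 c3@6, authorship .......
After op 4 (insert('g')): buffer="ggtrkmgegl" (len 10), cursors c1@2 c2@7 c3@9, authorship .1....2.3.
Authorship (.=original, N=cursor N): . 1 . . . . 2 . 3 .
Index 9: author = original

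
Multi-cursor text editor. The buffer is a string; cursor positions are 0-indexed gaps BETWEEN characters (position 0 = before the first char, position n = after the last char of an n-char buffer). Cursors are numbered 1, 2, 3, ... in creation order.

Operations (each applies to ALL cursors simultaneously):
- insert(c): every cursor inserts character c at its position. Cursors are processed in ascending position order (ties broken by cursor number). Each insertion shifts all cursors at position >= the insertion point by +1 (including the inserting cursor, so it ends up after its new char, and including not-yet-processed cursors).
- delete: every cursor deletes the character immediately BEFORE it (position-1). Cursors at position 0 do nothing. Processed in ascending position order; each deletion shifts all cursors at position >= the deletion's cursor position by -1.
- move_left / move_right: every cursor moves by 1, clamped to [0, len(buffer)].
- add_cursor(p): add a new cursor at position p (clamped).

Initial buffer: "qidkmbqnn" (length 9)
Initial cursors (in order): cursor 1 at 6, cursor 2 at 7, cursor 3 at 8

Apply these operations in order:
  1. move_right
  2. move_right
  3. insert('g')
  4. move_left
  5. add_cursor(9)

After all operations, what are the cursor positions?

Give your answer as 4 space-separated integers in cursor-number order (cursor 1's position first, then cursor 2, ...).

Answer: 8 11 11 9

Derivation:
After op 1 (move_right): buffer="qidkmbqnn" (len 9), cursors c1@7 c2@8 c3@9, authorship .........
After op 2 (move_right): buffer="qidkmbqnn" (len 9), cursors c1@8 c2@9 c3@9, authorship .........
After op 3 (insert('g')): buffer="qidkmbqngngg" (len 12), cursors c1@9 c2@12 c3@12, authorship ........1.23
After op 4 (move_left): buffer="qidkmbqngngg" (len 12), cursors c1@8 c2@11 c3@11, authorship ........1.23
After op 5 (add_cursor(9)): buffer="qidkmbqngngg" (len 12), cursors c1@8 c4@9 c2@11 c3@11, authorship ........1.23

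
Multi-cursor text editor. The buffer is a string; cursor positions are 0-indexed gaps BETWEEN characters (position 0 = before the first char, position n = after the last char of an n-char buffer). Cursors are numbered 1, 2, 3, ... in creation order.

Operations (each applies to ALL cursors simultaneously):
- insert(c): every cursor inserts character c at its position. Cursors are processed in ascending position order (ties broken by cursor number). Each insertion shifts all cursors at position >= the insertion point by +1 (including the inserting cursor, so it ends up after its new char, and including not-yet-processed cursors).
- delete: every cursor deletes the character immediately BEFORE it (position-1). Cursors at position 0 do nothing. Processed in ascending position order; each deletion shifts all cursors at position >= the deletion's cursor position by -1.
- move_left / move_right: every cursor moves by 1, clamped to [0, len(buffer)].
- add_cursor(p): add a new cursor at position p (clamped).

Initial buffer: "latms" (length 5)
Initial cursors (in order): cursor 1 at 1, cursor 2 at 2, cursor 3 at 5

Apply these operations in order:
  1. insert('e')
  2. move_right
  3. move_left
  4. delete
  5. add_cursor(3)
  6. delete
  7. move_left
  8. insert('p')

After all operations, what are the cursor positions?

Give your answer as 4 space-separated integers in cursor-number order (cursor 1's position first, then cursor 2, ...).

After op 1 (insert('e')): buffer="leaetmse" (len 8), cursors c1@2 c2@4 c3@8, authorship .1.2...3
After op 2 (move_right): buffer="leaetmse" (len 8), cursors c1@3 c2@5 c3@8, authorship .1.2...3
After op 3 (move_left): buffer="leaetmse" (len 8), cursors c1@2 c2@4 c3@7, authorship .1.2...3
After op 4 (delete): buffer="latme" (len 5), cursors c1@1 c2@2 c3@4, authorship ....3
After op 5 (add_cursor(3)): buffer="latme" (len 5), cursors c1@1 c2@2 c4@3 c3@4, authorship ....3
After op 6 (delete): buffer="e" (len 1), cursors c1@0 c2@0 c3@0 c4@0, authorship 3
After op 7 (move_left): buffer="e" (len 1), cursors c1@0 c2@0 c3@0 c4@0, authorship 3
After op 8 (insert('p')): buffer="ppppe" (len 5), cursors c1@4 c2@4 c3@4 c4@4, authorship 12343

Answer: 4 4 4 4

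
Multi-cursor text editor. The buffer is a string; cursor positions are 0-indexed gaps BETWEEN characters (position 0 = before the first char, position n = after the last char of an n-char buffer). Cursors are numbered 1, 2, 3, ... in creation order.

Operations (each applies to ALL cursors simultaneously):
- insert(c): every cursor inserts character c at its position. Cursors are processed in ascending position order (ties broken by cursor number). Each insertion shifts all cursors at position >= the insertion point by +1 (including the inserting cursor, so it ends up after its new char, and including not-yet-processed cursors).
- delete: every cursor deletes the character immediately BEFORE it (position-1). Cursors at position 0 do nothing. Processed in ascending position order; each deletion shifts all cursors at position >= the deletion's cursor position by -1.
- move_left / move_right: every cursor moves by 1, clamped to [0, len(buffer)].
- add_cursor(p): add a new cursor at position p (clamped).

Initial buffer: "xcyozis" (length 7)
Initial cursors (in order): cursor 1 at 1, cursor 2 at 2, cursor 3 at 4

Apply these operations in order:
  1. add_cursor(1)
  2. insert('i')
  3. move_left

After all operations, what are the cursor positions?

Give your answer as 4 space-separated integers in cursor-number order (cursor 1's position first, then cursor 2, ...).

After op 1 (add_cursor(1)): buffer="xcyozis" (len 7), cursors c1@1 c4@1 c2@2 c3@4, authorship .......
After op 2 (insert('i')): buffer="xiiciyoizis" (len 11), cursors c1@3 c4@3 c2@5 c3@8, authorship .14.2..3...
After op 3 (move_left): buffer="xiiciyoizis" (len 11), cursors c1@2 c4@2 c2@4 c3@7, authorship .14.2..3...

Answer: 2 4 7 2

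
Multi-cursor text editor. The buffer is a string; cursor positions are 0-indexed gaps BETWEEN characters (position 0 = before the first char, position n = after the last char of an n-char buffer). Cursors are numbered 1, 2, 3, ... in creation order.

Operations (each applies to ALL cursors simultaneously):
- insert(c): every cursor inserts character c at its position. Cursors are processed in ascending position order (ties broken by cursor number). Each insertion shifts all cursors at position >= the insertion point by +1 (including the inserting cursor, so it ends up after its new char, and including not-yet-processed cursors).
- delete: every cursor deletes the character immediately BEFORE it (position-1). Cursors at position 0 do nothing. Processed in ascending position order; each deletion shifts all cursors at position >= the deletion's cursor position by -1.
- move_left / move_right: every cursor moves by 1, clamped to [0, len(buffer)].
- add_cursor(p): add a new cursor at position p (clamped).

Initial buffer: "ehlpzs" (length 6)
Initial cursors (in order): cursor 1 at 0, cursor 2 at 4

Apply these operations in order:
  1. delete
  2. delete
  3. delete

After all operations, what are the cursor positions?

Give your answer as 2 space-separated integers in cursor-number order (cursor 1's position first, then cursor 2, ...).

After op 1 (delete): buffer="ehlzs" (len 5), cursors c1@0 c2@3, authorship .....
After op 2 (delete): buffer="ehzs" (len 4), cursors c1@0 c2@2, authorship ....
After op 3 (delete): buffer="ezs" (len 3), cursors c1@0 c2@1, authorship ...

Answer: 0 1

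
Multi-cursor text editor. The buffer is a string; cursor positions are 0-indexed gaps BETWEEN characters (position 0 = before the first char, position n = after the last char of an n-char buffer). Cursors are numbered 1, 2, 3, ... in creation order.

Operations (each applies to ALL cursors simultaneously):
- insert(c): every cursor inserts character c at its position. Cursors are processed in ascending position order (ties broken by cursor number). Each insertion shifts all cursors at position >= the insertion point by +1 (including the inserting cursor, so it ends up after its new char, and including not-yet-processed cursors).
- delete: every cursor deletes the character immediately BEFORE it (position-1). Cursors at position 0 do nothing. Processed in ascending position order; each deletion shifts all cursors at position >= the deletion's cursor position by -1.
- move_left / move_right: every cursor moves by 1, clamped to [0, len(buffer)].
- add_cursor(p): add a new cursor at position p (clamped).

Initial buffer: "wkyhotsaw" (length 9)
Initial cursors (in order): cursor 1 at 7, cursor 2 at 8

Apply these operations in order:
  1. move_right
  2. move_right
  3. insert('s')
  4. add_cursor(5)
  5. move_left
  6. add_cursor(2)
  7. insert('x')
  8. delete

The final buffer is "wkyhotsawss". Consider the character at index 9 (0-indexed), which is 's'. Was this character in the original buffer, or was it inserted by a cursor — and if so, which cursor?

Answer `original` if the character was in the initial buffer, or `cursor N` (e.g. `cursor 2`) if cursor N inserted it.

After op 1 (move_right): buffer="wkyhotsaw" (len 9), cursors c1@8 c2@9, authorship .........
After op 2 (move_right): buffer="wkyhotsaw" (len 9), cursors c1@9 c2@9, authorship .........
After op 3 (insert('s')): buffer="wkyhotsawss" (len 11), cursors c1@11 c2@11, authorship .........12
After op 4 (add_cursor(5)): buffer="wkyhotsawss" (len 11), cursors c3@5 c1@11 c2@11, authorship .........12
After op 5 (move_left): buffer="wkyhotsawss" (len 11), cursors c3@4 c1@10 c2@10, authorship .........12
After op 6 (add_cursor(2)): buffer="wkyhotsawss" (len 11), cursors c4@2 c3@4 c1@10 c2@10, authorship .........12
After op 7 (insert('x')): buffer="wkxyhxotsawsxxs" (len 15), cursors c4@3 c3@6 c1@14 c2@14, authorship ..4..3.....1122
After op 8 (delete): buffer="wkyhotsawss" (len 11), cursors c4@2 c3@4 c1@10 c2@10, authorship .........12
Authorship (.=original, N=cursor N): . . . . . . . . . 1 2
Index 9: author = 1

Answer: cursor 1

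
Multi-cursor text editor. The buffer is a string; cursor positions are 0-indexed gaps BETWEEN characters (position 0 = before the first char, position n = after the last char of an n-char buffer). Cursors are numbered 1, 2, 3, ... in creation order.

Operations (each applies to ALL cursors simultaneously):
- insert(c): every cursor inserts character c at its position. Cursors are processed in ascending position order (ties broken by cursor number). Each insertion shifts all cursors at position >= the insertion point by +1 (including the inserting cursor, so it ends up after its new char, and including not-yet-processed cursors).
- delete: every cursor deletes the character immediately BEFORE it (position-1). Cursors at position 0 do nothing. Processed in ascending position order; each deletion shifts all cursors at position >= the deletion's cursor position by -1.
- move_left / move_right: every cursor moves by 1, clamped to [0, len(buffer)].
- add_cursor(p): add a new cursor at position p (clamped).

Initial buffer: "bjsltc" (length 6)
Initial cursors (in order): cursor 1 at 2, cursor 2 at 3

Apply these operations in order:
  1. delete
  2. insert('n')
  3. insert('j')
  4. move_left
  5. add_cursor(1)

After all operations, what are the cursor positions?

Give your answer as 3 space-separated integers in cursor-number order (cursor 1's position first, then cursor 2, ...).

After op 1 (delete): buffer="bltc" (len 4), cursors c1@1 c2@1, authorship ....
After op 2 (insert('n')): buffer="bnnltc" (len 6), cursors c1@3 c2@3, authorship .12...
After op 3 (insert('j')): buffer="bnnjjltc" (len 8), cursors c1@5 c2@5, authorship .1212...
After op 4 (move_left): buffer="bnnjjltc" (len 8), cursors c1@4 c2@4, authorship .1212...
After op 5 (add_cursor(1)): buffer="bnnjjltc" (len 8), cursors c3@1 c1@4 c2@4, authorship .1212...

Answer: 4 4 1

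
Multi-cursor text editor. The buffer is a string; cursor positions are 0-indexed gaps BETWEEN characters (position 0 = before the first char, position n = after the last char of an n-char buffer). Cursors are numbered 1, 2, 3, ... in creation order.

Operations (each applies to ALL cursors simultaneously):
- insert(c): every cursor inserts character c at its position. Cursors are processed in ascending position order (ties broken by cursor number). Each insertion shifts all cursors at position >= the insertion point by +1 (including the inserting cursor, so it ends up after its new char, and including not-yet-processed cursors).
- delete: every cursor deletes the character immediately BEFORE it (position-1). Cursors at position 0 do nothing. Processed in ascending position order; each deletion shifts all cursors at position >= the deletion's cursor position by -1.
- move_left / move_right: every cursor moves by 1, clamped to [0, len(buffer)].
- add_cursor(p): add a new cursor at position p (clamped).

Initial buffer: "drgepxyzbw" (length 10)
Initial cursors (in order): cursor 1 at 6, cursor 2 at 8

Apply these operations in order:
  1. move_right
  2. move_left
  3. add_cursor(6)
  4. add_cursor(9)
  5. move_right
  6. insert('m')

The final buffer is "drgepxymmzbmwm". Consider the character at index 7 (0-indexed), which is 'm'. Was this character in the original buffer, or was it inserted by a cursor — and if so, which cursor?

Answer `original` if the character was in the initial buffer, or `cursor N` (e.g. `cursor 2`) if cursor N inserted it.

Answer: cursor 1

Derivation:
After op 1 (move_right): buffer="drgepxyzbw" (len 10), cursors c1@7 c2@9, authorship ..........
After op 2 (move_left): buffer="drgepxyzbw" (len 10), cursors c1@6 c2@8, authorship ..........
After op 3 (add_cursor(6)): buffer="drgepxyzbw" (len 10), cursors c1@6 c3@6 c2@8, authorship ..........
After op 4 (add_cursor(9)): buffer="drgepxyzbw" (len 10), cursors c1@6 c3@6 c2@8 c4@9, authorship ..........
After op 5 (move_right): buffer="drgepxyzbw" (len 10), cursors c1@7 c3@7 c2@9 c4@10, authorship ..........
After op 6 (insert('m')): buffer="drgepxymmzbmwm" (len 14), cursors c1@9 c3@9 c2@12 c4@14, authorship .......13..2.4
Authorship (.=original, N=cursor N): . . . . . . . 1 3 . . 2 . 4
Index 7: author = 1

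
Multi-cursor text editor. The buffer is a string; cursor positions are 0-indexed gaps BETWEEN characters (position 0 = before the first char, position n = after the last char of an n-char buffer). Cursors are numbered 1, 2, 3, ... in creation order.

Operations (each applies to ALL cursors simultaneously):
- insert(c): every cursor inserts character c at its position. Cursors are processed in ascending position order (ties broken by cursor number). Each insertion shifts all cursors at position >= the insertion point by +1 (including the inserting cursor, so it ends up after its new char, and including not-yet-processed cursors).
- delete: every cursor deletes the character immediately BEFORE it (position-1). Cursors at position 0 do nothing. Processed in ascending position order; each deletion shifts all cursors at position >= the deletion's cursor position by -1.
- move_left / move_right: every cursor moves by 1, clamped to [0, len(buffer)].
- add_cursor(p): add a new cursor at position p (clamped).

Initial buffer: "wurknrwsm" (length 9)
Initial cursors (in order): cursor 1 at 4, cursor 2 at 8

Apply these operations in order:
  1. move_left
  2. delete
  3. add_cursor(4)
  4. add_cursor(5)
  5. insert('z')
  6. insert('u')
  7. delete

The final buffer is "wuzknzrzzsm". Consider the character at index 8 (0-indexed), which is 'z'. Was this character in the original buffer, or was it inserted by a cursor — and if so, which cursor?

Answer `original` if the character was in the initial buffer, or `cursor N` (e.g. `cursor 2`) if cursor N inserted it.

After op 1 (move_left): buffer="wurknrwsm" (len 9), cursors c1@3 c2@7, authorship .........
After op 2 (delete): buffer="wuknrsm" (len 7), cursors c1@2 c2@5, authorship .......
After op 3 (add_cursor(4)): buffer="wuknrsm" (len 7), cursors c1@2 c3@4 c2@5, authorship .......
After op 4 (add_cursor(5)): buffer="wuknrsm" (len 7), cursors c1@2 c3@4 c2@5 c4@5, authorship .......
After op 5 (insert('z')): buffer="wuzknzrzzsm" (len 11), cursors c1@3 c3@6 c2@9 c4@9, authorship ..1..3.24..
After op 6 (insert('u')): buffer="wuzuknzurzzuusm" (len 15), cursors c1@4 c3@8 c2@13 c4@13, authorship ..11..33.2424..
After op 7 (delete): buffer="wuzknzrzzsm" (len 11), cursors c1@3 c3@6 c2@9 c4@9, authorship ..1..3.24..
Authorship (.=original, N=cursor N): . . 1 . . 3 . 2 4 . .
Index 8: author = 4

Answer: cursor 4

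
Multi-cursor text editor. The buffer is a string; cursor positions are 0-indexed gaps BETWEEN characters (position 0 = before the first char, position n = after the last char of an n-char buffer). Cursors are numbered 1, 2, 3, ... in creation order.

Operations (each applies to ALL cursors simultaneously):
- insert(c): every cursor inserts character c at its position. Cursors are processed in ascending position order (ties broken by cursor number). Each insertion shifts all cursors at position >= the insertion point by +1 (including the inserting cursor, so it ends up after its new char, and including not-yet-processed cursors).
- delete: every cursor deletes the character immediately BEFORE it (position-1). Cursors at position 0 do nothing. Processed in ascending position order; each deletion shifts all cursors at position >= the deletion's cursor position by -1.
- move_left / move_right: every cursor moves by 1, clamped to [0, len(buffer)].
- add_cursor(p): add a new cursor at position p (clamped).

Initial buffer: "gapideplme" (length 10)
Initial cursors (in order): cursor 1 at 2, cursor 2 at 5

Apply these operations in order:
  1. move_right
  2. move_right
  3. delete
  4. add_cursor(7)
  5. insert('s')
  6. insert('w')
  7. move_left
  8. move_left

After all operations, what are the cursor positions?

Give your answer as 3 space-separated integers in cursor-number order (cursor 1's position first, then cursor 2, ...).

After op 1 (move_right): buffer="gapideplme" (len 10), cursors c1@3 c2@6, authorship ..........
After op 2 (move_right): buffer="gapideplme" (len 10), cursors c1@4 c2@7, authorship ..........
After op 3 (delete): buffer="gapdelme" (len 8), cursors c1@3 c2@5, authorship ........
After op 4 (add_cursor(7)): buffer="gapdelme" (len 8), cursors c1@3 c2@5 c3@7, authorship ........
After op 5 (insert('s')): buffer="gapsdeslmse" (len 11), cursors c1@4 c2@7 c3@10, authorship ...1..2..3.
After op 6 (insert('w')): buffer="gapswdeswlmswe" (len 14), cursors c1@5 c2@9 c3@13, authorship ...11..22..33.
After op 7 (move_left): buffer="gapswdeswlmswe" (len 14), cursors c1@4 c2@8 c3@12, authorship ...11..22..33.
After op 8 (move_left): buffer="gapswdeswlmswe" (len 14), cursors c1@3 c2@7 c3@11, authorship ...11..22..33.

Answer: 3 7 11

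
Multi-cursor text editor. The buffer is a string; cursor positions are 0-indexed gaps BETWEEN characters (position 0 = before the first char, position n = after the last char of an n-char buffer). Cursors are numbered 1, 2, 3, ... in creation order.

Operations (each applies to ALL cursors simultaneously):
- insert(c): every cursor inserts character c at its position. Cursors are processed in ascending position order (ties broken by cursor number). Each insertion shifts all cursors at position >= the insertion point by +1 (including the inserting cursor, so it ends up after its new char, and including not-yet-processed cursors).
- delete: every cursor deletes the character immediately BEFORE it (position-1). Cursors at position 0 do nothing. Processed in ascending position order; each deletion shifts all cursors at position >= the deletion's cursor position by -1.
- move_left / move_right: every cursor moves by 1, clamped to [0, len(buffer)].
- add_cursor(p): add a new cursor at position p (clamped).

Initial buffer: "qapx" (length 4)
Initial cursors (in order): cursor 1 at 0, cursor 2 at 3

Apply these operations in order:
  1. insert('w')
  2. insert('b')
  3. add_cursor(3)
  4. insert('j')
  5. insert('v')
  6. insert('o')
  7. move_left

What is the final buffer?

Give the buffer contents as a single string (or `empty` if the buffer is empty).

After op 1 (insert('w')): buffer="wqapwx" (len 6), cursors c1@1 c2@5, authorship 1...2.
After op 2 (insert('b')): buffer="wbqapwbx" (len 8), cursors c1@2 c2@7, authorship 11...22.
After op 3 (add_cursor(3)): buffer="wbqapwbx" (len 8), cursors c1@2 c3@3 c2@7, authorship 11...22.
After op 4 (insert('j')): buffer="wbjqjapwbjx" (len 11), cursors c1@3 c3@5 c2@10, authorship 111.3..222.
After op 5 (insert('v')): buffer="wbjvqjvapwbjvx" (len 14), cursors c1@4 c3@7 c2@13, authorship 1111.33..2222.
After op 6 (insert('o')): buffer="wbjvoqjvoapwbjvox" (len 17), cursors c1@5 c3@9 c2@16, authorship 11111.333..22222.
After op 7 (move_left): buffer="wbjvoqjvoapwbjvox" (len 17), cursors c1@4 c3@8 c2@15, authorship 11111.333..22222.

Answer: wbjvoqjvoapwbjvox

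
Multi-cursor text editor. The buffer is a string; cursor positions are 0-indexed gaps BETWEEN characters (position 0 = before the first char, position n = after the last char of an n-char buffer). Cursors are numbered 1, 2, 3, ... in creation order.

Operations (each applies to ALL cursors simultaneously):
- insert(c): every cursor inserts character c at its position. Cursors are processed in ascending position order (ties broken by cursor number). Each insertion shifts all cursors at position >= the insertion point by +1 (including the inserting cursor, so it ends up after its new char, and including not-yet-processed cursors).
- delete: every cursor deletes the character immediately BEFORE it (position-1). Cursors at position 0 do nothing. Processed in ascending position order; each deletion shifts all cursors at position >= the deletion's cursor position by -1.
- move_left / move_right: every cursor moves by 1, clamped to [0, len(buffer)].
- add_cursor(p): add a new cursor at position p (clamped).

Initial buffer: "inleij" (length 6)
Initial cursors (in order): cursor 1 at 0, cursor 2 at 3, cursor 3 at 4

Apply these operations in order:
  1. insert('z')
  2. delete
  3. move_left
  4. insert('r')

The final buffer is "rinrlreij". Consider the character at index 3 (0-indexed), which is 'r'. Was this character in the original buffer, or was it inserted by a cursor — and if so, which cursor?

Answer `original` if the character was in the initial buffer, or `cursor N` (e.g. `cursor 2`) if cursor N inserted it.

After op 1 (insert('z')): buffer="zinlzezij" (len 9), cursors c1@1 c2@5 c3@7, authorship 1...2.3..
After op 2 (delete): buffer="inleij" (len 6), cursors c1@0 c2@3 c3@4, authorship ......
After op 3 (move_left): buffer="inleij" (len 6), cursors c1@0 c2@2 c3@3, authorship ......
After op 4 (insert('r')): buffer="rinrlreij" (len 9), cursors c1@1 c2@4 c3@6, authorship 1..2.3...
Authorship (.=original, N=cursor N): 1 . . 2 . 3 . . .
Index 3: author = 2

Answer: cursor 2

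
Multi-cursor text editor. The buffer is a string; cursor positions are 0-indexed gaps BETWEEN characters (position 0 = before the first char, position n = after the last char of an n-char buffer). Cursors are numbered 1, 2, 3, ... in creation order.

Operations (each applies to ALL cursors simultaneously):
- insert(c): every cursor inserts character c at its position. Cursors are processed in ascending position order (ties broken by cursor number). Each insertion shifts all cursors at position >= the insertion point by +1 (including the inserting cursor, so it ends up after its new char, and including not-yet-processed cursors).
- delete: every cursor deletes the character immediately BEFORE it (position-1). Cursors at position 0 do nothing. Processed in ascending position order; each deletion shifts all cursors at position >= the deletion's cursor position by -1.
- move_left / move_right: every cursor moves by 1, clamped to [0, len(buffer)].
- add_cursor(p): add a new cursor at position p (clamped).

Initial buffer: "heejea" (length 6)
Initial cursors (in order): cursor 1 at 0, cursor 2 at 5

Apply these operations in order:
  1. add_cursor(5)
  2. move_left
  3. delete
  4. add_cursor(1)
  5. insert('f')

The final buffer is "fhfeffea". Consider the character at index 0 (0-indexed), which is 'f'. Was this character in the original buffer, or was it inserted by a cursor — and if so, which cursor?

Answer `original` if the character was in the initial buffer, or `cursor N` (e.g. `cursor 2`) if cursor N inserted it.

After op 1 (add_cursor(5)): buffer="heejea" (len 6), cursors c1@0 c2@5 c3@5, authorship ......
After op 2 (move_left): buffer="heejea" (len 6), cursors c1@0 c2@4 c3@4, authorship ......
After op 3 (delete): buffer="heea" (len 4), cursors c1@0 c2@2 c3@2, authorship ....
After op 4 (add_cursor(1)): buffer="heea" (len 4), cursors c1@0 c4@1 c2@2 c3@2, authorship ....
After op 5 (insert('f')): buffer="fhfeffea" (len 8), cursors c1@1 c4@3 c2@6 c3@6, authorship 1.4.23..
Authorship (.=original, N=cursor N): 1 . 4 . 2 3 . .
Index 0: author = 1

Answer: cursor 1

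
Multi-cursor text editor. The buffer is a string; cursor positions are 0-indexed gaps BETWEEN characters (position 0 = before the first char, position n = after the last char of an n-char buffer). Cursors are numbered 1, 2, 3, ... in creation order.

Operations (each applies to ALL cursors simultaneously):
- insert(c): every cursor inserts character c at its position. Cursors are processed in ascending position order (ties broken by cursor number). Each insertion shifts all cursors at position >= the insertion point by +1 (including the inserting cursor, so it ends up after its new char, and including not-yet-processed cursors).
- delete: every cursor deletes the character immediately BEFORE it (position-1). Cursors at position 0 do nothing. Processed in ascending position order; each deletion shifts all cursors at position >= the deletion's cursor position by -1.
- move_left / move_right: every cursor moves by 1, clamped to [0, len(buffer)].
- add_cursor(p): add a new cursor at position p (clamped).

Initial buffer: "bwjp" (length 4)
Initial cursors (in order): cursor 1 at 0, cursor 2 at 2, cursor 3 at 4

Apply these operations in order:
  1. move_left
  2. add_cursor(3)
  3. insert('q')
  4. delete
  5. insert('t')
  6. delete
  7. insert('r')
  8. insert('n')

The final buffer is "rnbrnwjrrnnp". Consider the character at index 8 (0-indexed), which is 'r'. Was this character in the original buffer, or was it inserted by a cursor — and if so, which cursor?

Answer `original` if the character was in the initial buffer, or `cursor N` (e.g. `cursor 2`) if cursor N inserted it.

Answer: cursor 4

Derivation:
After op 1 (move_left): buffer="bwjp" (len 4), cursors c1@0 c2@1 c3@3, authorship ....
After op 2 (add_cursor(3)): buffer="bwjp" (len 4), cursors c1@0 c2@1 c3@3 c4@3, authorship ....
After op 3 (insert('q')): buffer="qbqwjqqp" (len 8), cursors c1@1 c2@3 c3@7 c4@7, authorship 1.2..34.
After op 4 (delete): buffer="bwjp" (len 4), cursors c1@0 c2@1 c3@3 c4@3, authorship ....
After op 5 (insert('t')): buffer="tbtwjttp" (len 8), cursors c1@1 c2@3 c3@7 c4@7, authorship 1.2..34.
After op 6 (delete): buffer="bwjp" (len 4), cursors c1@0 c2@1 c3@3 c4@3, authorship ....
After op 7 (insert('r')): buffer="rbrwjrrp" (len 8), cursors c1@1 c2@3 c3@7 c4@7, authorship 1.2..34.
After op 8 (insert('n')): buffer="rnbrnwjrrnnp" (len 12), cursors c1@2 c2@5 c3@11 c4@11, authorship 11.22..3434.
Authorship (.=original, N=cursor N): 1 1 . 2 2 . . 3 4 3 4 .
Index 8: author = 4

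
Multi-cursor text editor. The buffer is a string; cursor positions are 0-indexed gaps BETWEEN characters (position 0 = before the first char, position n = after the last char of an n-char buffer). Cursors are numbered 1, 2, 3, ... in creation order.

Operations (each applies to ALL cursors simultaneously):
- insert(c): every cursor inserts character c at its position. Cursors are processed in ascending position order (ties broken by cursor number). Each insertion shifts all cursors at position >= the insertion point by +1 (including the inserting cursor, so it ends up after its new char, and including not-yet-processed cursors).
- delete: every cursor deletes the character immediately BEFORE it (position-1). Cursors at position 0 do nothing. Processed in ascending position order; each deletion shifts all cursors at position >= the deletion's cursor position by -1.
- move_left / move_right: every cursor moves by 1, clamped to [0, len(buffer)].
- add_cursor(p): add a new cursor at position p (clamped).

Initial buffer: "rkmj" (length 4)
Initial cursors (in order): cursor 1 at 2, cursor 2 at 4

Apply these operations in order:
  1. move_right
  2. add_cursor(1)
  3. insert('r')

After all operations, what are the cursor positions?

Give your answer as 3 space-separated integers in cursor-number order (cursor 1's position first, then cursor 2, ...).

Answer: 5 7 2

Derivation:
After op 1 (move_right): buffer="rkmj" (len 4), cursors c1@3 c2@4, authorship ....
After op 2 (add_cursor(1)): buffer="rkmj" (len 4), cursors c3@1 c1@3 c2@4, authorship ....
After op 3 (insert('r')): buffer="rrkmrjr" (len 7), cursors c3@2 c1@5 c2@7, authorship .3..1.2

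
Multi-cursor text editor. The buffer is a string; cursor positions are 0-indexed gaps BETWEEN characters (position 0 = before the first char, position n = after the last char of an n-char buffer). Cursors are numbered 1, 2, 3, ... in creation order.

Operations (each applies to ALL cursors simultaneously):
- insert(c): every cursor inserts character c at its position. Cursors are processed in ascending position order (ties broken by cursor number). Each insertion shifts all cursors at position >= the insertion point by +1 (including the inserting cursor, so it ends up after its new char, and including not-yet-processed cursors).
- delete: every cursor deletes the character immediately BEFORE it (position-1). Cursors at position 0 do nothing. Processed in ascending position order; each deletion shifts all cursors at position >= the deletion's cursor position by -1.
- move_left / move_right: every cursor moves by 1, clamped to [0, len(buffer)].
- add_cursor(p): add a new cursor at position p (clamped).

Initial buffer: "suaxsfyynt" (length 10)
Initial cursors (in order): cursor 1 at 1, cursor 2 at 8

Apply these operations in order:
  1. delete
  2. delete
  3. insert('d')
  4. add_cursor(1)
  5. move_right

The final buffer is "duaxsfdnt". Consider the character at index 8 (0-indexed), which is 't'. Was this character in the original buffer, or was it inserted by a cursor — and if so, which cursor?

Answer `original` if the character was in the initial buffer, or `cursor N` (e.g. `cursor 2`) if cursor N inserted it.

After op 1 (delete): buffer="uaxsfynt" (len 8), cursors c1@0 c2@6, authorship ........
After op 2 (delete): buffer="uaxsfnt" (len 7), cursors c1@0 c2@5, authorship .......
After op 3 (insert('d')): buffer="duaxsfdnt" (len 9), cursors c1@1 c2@7, authorship 1.....2..
After op 4 (add_cursor(1)): buffer="duaxsfdnt" (len 9), cursors c1@1 c3@1 c2@7, authorship 1.....2..
After op 5 (move_right): buffer="duaxsfdnt" (len 9), cursors c1@2 c3@2 c2@8, authorship 1.....2..
Authorship (.=original, N=cursor N): 1 . . . . . 2 . .
Index 8: author = original

Answer: original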